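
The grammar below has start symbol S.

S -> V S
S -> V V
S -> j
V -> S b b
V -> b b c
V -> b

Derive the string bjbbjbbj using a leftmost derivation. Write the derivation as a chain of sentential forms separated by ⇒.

S ⇒ VS ⇒ bS ⇒ bVS ⇒ bSbbS ⇒ bVSbbS ⇒ bSbbSbbS ⇒ bjbbSbbS ⇒ bjbbjbbS ⇒ bjbbjbbj

S ⇒ VS   [S -> V S]
VS ⇒ bS   [V -> b]
bS ⇒ bVS   [S -> V S]
bVS ⇒ bSbbS   [V -> S b b]
bSbbS ⇒ bVSbbS   [S -> V S]
bVSbbS ⇒ bSbbSbbS   [V -> S b b]
bSbbSbbS ⇒ bjbbSbbS   [S -> j]
bjbbSbbS ⇒ bjbbjbbS   [S -> j]
bjbbjbbS ⇒ bjbbjbbj   [S -> j]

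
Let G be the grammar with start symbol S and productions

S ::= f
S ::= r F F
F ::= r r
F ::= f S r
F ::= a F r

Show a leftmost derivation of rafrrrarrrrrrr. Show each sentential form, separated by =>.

S=>rFF=>raFrF=>rafSrrF=>rafrFFrrF=>rafrrrFrrF=>rafrrraFrrrF=>rafrrrarrrrrF=>rafrrrarrrrrrr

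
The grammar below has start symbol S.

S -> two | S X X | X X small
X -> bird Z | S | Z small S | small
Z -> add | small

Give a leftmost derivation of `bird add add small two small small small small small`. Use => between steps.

S => X X small => bird Z X small => bird add X small => bird add Z small S small => bird add add small S small => bird add add small S X X small => bird add add small S X X X X small => bird add add small two X X X X small => bird add add small two small X X X small => bird add add small two small small X X small => bird add add small two small small small X small => bird add add small two small small small small small

S => X X small   [S -> X X small]
X X small => bird Z X small   [X -> bird Z]
bird Z X small => bird add X small   [Z -> add]
bird add X small => bird add Z small S small   [X -> Z small S]
bird add Z small S small => bird add add small S small   [Z -> add]
bird add add small S small => bird add add small S X X small   [S -> S X X]
bird add add small S X X small => bird add add small S X X X X small   [S -> S X X]
bird add add small S X X X X small => bird add add small two X X X X small   [S -> two]
bird add add small two X X X X small => bird add add small two small X X X small   [X -> small]
bird add add small two small X X X small => bird add add small two small small X X small   [X -> small]
bird add add small two small small X X small => bird add add small two small small small X small   [X -> small]
bird add add small two small small small X small => bird add add small two small small small small small   [X -> small]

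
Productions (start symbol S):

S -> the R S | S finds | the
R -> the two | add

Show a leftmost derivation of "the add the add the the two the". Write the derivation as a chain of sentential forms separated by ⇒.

S ⇒ the R S   [S -> the R S]
the R S ⇒ the add S   [R -> add]
the add S ⇒ the add the R S   [S -> the R S]
the add the R S ⇒ the add the add S   [R -> add]
the add the add S ⇒ the add the add the R S   [S -> the R S]
the add the add the R S ⇒ the add the add the the two S   [R -> the two]
the add the add the the two S ⇒ the add the add the the two the   [S -> the]

S ⇒ the R S ⇒ the add S ⇒ the add the R S ⇒ the add the add S ⇒ the add the add the R S ⇒ the add the add the the two S ⇒ the add the add the the two the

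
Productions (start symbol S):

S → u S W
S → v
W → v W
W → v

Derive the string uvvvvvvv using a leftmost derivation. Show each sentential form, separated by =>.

S => uSW   [S → u S W]
uSW => uvW   [S → v]
uvW => uvvW   [W → v W]
uvvW => uvvvW   [W → v W]
uvvvW => uvvvvW   [W → v W]
uvvvvW => uvvvvvW   [W → v W]
uvvvvvW => uvvvvvvW   [W → v W]
uvvvvvvW => uvvvvvvv   [W → v]

S=>uSW=>uvW=>uvvW=>uvvvW=>uvvvvW=>uvvvvvW=>uvvvvvvW=>uvvvvvvv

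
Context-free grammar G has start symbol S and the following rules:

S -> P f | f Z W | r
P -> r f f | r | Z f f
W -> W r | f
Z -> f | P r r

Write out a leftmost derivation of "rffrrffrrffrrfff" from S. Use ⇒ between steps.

S ⇒ Pf   [S -> P f]
Pf ⇒ Zfff   [P -> Z f f]
Zfff ⇒ Prrfff   [Z -> P r r]
Prrfff ⇒ Zffrrfff   [P -> Z f f]
Zffrrfff ⇒ Prrffrrfff   [Z -> P r r]
Prrffrrfff ⇒ Zffrrffrrfff   [P -> Z f f]
Zffrrffrrfff ⇒ Prrffrrffrrfff   [Z -> P r r]
Prrffrrffrrfff ⇒ rffrrffrrffrrfff   [P -> r f f]

S ⇒ Pf ⇒ Zfff ⇒ Prrfff ⇒ Zffrrfff ⇒ Prrffrrfff ⇒ Zffrrffrrfff ⇒ Prrffrrffrrfff ⇒ rffrrffrrffrrfff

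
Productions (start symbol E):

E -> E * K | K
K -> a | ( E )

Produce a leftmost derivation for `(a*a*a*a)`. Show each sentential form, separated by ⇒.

E ⇒ K ⇒ (E) ⇒ (E*K) ⇒ (E*K*K) ⇒ (E*K*K*K) ⇒ (K*K*K*K) ⇒ (a*K*K*K) ⇒ (a*a*K*K) ⇒ (a*a*a*K) ⇒ (a*a*a*a)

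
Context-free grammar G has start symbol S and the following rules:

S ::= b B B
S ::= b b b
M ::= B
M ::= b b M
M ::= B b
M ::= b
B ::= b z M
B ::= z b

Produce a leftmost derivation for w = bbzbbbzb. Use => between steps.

S => bBB => bbzMB => bbzbbMB => bbzbbbB => bbzbbbzb

S => bBB   [S ::= b B B]
bBB => bbzMB   [B ::= b z M]
bbzMB => bbzbbMB   [M ::= b b M]
bbzbbMB => bbzbbbB   [M ::= b]
bbzbbbB => bbzbbbzb   [B ::= z b]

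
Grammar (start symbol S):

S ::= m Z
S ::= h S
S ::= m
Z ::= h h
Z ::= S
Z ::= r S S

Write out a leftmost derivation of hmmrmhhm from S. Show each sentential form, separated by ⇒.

S ⇒ hS   [S ::= h S]
hS ⇒ hmZ   [S ::= m Z]
hmZ ⇒ hmS   [Z ::= S]
hmS ⇒ hmmZ   [S ::= m Z]
hmmZ ⇒ hmmrSS   [Z ::= r S S]
hmmrSS ⇒ hmmrmZS   [S ::= m Z]
hmmrmZS ⇒ hmmrmhhS   [Z ::= h h]
hmmrmhhS ⇒ hmmrmhhm   [S ::= m]

S ⇒ hS ⇒ hmZ ⇒ hmS ⇒ hmmZ ⇒ hmmrSS ⇒ hmmrmZS ⇒ hmmrmhhS ⇒ hmmrmhhm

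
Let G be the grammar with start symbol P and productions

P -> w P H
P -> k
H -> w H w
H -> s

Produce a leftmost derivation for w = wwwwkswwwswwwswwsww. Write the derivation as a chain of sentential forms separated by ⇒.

P ⇒ wPH   [P -> w P H]
wPH ⇒ wwPHH   [P -> w P H]
wwPHH ⇒ wwwPHHH   [P -> w P H]
wwwPHHH ⇒ wwwwPHHHH   [P -> w P H]
wwwwPHHHH ⇒ wwwwkHHHH   [P -> k]
wwwwkHHHH ⇒ wwwwksHHH   [H -> s]
wwwwksHHH ⇒ wwwwkswHwHH   [H -> w H w]
wwwwkswHwHH ⇒ wwwwkswwHwwHH   [H -> w H w]
wwwwkswwHwwHH ⇒ wwwwkswwwHwwwHH   [H -> w H w]
wwwwkswwwHwwwHH ⇒ wwwwkswwwswwwHH   [H -> s]
wwwwkswwwswwwHH ⇒ wwwwkswwwswwwsH   [H -> s]
wwwwkswwwswwwsH ⇒ wwwwkswwwswwwswHw   [H -> w H w]
wwwwkswwwswwwswHw ⇒ wwwwkswwwswwwswwHww   [H -> w H w]
wwwwkswwwswwwswwHww ⇒ wwwwkswwwswwwswwsww   [H -> s]

P ⇒ wPH ⇒ wwPHH ⇒ wwwPHHH ⇒ wwwwPHHHH ⇒ wwwwkHHHH ⇒ wwwwksHHH ⇒ wwwwkswHwHH ⇒ wwwwkswwHwwHH ⇒ wwwwkswwwHwwwHH ⇒ wwwwkswwwswwwHH ⇒ wwwwkswwwswwwsH ⇒ wwwwkswwwswwwswHw ⇒ wwwwkswwwswwwswwHww ⇒ wwwwkswwwswwwswwsww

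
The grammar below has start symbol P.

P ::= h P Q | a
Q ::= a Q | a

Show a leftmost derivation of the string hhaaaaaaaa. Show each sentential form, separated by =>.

P => hPQ   [P ::= h P Q]
hPQ => hhPQQ   [P ::= h P Q]
hhPQQ => hhaQQ   [P ::= a]
hhaQQ => hhaaQQ   [Q ::= a Q]
hhaaQQ => hhaaaQQ   [Q ::= a Q]
hhaaaQQ => hhaaaaQQ   [Q ::= a Q]
hhaaaaQQ => hhaaaaaQ   [Q ::= a]
hhaaaaaQ => hhaaaaaaQ   [Q ::= a Q]
hhaaaaaaQ => hhaaaaaaaQ   [Q ::= a Q]
hhaaaaaaaQ => hhaaaaaaaa   [Q ::= a]

P=>hPQ=>hhPQQ=>hhaQQ=>hhaaQQ=>hhaaaQQ=>hhaaaaQQ=>hhaaaaaQ=>hhaaaaaaQ=>hhaaaaaaaQ=>hhaaaaaaaa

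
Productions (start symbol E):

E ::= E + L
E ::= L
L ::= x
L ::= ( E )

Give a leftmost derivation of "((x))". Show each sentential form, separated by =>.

E=>L=>(E)=>(L)=>((E))=>((L))=>((x))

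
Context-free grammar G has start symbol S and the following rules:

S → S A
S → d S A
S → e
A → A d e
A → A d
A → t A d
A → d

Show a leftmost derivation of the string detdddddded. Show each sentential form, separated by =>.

S => dSA   [S → d S A]
dSA => dSAA   [S → S A]
dSAA => deAA   [S → e]
deAA => deAdeA   [A → A d e]
deAdeA => deAddeA   [A → A d]
deAddeA => detAdddeA   [A → t A d]
detAdddeA => detAddddeA   [A → A d]
detAddddeA => detAdddddeA   [A → A d]
detAdddddeA => detddddddeA   [A → d]
detddddddeA => detdddddded   [A → d]

S => dSA => dSAA => deAA => deAdeA => deAddeA => detAdddeA => detAddddeA => detAdddddeA => detddddddeA => detdddddded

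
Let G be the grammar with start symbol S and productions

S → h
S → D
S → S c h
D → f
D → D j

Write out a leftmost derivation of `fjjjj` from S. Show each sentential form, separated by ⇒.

S⇒D⇒Dj⇒Djj⇒Djjj⇒Djjjj⇒fjjjj

S ⇒ D   [S → D]
D ⇒ Dj   [D → D j]
Dj ⇒ Djj   [D → D j]
Djj ⇒ Djjj   [D → D j]
Djjj ⇒ Djjjj   [D → D j]
Djjjj ⇒ fjjjj   [D → f]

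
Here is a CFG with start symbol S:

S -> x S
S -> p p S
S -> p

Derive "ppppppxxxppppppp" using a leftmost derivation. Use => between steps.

S => ppS   [S -> p p S]
ppS => ppppS   [S -> p p S]
ppppS => ppppppS   [S -> p p S]
ppppppS => ppppppxS   [S -> x S]
ppppppxS => ppppppxxS   [S -> x S]
ppppppxxS => ppppppxxxS   [S -> x S]
ppppppxxxS => ppppppxxxppS   [S -> p p S]
ppppppxxxppS => ppppppxxxppppS   [S -> p p S]
ppppppxxxppppS => ppppppxxxppppppS   [S -> p p S]
ppppppxxxppppppS => ppppppxxxppppppp   [S -> p]

S => ppS => ppppS => ppppppS => ppppppxS => ppppppxxS => ppppppxxxS => ppppppxxxppS => ppppppxxxppppS => ppppppxxxppppppS => ppppppxxxppppppp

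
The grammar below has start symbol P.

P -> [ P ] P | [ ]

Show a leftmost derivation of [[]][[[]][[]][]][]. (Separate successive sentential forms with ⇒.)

P⇒[P]P⇒[[]]P⇒[[]][P]P⇒[[]][[P]P]P⇒[[]][[[]]P]P⇒[[]][[[]][P]P]P⇒[[]][[[]][[]]P]P⇒[[]][[[]][[]][]]P⇒[[]][[[]][[]][]][]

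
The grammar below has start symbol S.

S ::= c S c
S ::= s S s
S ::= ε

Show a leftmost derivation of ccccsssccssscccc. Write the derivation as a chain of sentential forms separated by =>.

S=>cSc=>ccScc=>cccSccc=>ccccScccc=>ccccsSscccc=>ccccssSsscccc=>ccccsssSssscccc=>ccccssscScssscccc=>ccccsssccssscccc

S => cSc   [S ::= c S c]
cSc => ccScc   [S ::= c S c]
ccScc => cccSccc   [S ::= c S c]
cccSccc => ccccScccc   [S ::= c S c]
ccccScccc => ccccsSscccc   [S ::= s S s]
ccccsSscccc => ccccssSsscccc   [S ::= s S s]
ccccssSsscccc => ccccsssSssscccc   [S ::= s S s]
ccccsssSssscccc => ccccssscScssscccc   [S ::= c S c]
ccccssscScssscccc => ccccsssccssscccc   [S ::= ε]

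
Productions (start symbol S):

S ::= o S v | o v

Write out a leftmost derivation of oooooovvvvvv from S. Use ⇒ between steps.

S ⇒ oSv   [S ::= o S v]
oSv ⇒ ooSvv   [S ::= o S v]
ooSvv ⇒ oooSvvv   [S ::= o S v]
oooSvvv ⇒ ooooSvvvv   [S ::= o S v]
ooooSvvvv ⇒ oooooSvvvvv   [S ::= o S v]
oooooSvvvvv ⇒ oooooovvvvvv   [S ::= o v]

S⇒oSv⇒ooSvv⇒oooSvvv⇒ooooSvvvv⇒oooooSvvvvv⇒oooooovvvvvv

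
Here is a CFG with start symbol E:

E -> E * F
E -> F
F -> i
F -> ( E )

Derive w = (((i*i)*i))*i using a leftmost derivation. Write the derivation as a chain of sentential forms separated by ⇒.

E ⇒ E*F ⇒ F*F ⇒ (E)*F ⇒ (F)*F ⇒ ((E))*F ⇒ ((E*F))*F ⇒ ((F*F))*F ⇒ (((E)*F))*F ⇒ (((E*F)*F))*F ⇒ (((F*F)*F))*F ⇒ (((i*F)*F))*F ⇒ (((i*i)*F))*F ⇒ (((i*i)*i))*F ⇒ (((i*i)*i))*i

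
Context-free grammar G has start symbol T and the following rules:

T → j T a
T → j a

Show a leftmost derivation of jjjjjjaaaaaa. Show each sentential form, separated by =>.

T=>jTa=>jjTaa=>jjjTaaa=>jjjjTaaaa=>jjjjjTaaaaa=>jjjjjjaaaaaa

T => jTa   [T → j T a]
jTa => jjTaa   [T → j T a]
jjTaa => jjjTaaa   [T → j T a]
jjjTaaa => jjjjTaaaa   [T → j T a]
jjjjTaaaa => jjjjjTaaaaa   [T → j T a]
jjjjjTaaaaa => jjjjjjaaaaaa   [T → j a]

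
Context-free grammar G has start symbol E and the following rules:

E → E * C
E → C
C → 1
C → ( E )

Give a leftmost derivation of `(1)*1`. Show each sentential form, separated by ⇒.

E ⇒ E*C   [E → E * C]
E*C ⇒ C*C   [E → C]
C*C ⇒ (E)*C   [C → ( E )]
(E)*C ⇒ (C)*C   [E → C]
(C)*C ⇒ (1)*C   [C → 1]
(1)*C ⇒ (1)*1   [C → 1]

E⇒E*C⇒C*C⇒(E)*C⇒(C)*C⇒(1)*C⇒(1)*1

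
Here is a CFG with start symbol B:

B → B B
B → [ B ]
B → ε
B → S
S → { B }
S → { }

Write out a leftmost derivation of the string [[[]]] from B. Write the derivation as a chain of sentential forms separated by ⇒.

B ⇒ BB ⇒ [B]B ⇒ [BB]B ⇒ [BBB]B ⇒ [BBBB]B ⇒ [[B]BBB]B ⇒ [[[B]]BBB]B ⇒ [[[]]BBB]B ⇒ [[[]]BB]B ⇒ [[[]]B]B ⇒ [[[]]]B ⇒ [[[]]]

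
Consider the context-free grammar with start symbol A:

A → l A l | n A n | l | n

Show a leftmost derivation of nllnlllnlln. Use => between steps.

A => nAn   [A → n A n]
nAn => nlAln   [A → l A l]
nlAln => nllAlln   [A → l A l]
nllAlln => nllnAnlln   [A → n A n]
nllnAnlln => nllnlAlnlln   [A → l A l]
nllnlAlnlln => nllnlllnlln   [A → l]

A => nAn => nlAln => nllAlln => nllnAnlln => nllnlAlnlln => nllnlllnlln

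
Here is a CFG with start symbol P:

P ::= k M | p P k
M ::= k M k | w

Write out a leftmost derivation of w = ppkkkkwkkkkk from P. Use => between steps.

P => pPk => ppPkk => ppkMkk => ppkkMkkk => ppkkkMkkkk => ppkkkkMkkkkk => ppkkkkwkkkkk

P => pPk   [P ::= p P k]
pPk => ppPkk   [P ::= p P k]
ppPkk => ppkMkk   [P ::= k M]
ppkMkk => ppkkMkkk   [M ::= k M k]
ppkkMkkk => ppkkkMkkkk   [M ::= k M k]
ppkkkMkkkk => ppkkkkMkkkkk   [M ::= k M k]
ppkkkkMkkkkk => ppkkkkwkkkkk   [M ::= w]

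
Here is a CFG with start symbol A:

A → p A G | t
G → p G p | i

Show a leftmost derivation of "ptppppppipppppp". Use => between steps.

A => pAG => ptG => ptpGp => ptppGpp => ptpppGppp => ptppppGpppp => ptpppppGppppp => ptppppppGpppppp => ptppppppipppppp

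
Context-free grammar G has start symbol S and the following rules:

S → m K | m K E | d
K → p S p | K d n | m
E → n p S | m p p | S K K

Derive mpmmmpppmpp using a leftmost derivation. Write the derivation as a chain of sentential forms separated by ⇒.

S ⇒ mKE ⇒ mpSpE ⇒ mpmKEpE ⇒ mpmmEpE ⇒ mpmmmpppE ⇒ mpmmmpppmpp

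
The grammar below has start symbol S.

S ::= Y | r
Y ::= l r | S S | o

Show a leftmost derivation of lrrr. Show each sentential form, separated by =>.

S => Y   [S ::= Y]
Y => SS   [Y ::= S S]
SS => YS   [S ::= Y]
YS => SSS   [Y ::= S S]
SSS => YSS   [S ::= Y]
YSS => lrSS   [Y ::= l r]
lrSS => lrrS   [S ::= r]
lrrS => lrrr   [S ::= r]

S=>Y=>SS=>YS=>SSS=>YSS=>lrSS=>lrrS=>lrrr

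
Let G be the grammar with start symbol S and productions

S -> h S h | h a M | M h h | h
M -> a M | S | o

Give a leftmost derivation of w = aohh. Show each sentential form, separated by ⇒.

S ⇒ Mhh ⇒ aMhh ⇒ aohh

S ⇒ Mhh   [S -> M h h]
Mhh ⇒ aMhh   [M -> a M]
aMhh ⇒ aohh   [M -> o]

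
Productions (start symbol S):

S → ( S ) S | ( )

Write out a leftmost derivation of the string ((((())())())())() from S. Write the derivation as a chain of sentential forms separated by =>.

S => (S)S   [S → ( S ) S]
(S)S => ((S)S)S   [S → ( S ) S]
((S)S)S => (((S)S)S)S   [S → ( S ) S]
(((S)S)S)S => ((((S)S)S)S)S   [S → ( S ) S]
((((S)S)S)S)S => ((((())S)S)S)S   [S → ( )]
((((())S)S)S)S => ((((())())S)S)S   [S → ( )]
((((())())S)S)S => ((((())())())S)S   [S → ( )]
((((())())())S)S => ((((())())())())S   [S → ( )]
((((())())())())S => ((((())())())())()   [S → ( )]

S => (S)S => ((S)S)S => (((S)S)S)S => ((((S)S)S)S)S => ((((())S)S)S)S => ((((())())S)S)S => ((((())())())S)S => ((((())())())())S => ((((())())())())()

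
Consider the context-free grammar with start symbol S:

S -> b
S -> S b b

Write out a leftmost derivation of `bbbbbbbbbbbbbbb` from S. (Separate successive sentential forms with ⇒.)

S ⇒ Sbb   [S -> S b b]
Sbb ⇒ Sbbbb   [S -> S b b]
Sbbbb ⇒ Sbbbbbb   [S -> S b b]
Sbbbbbb ⇒ Sbbbbbbbb   [S -> S b b]
Sbbbbbbbb ⇒ Sbbbbbbbbbb   [S -> S b b]
Sbbbbbbbbbb ⇒ Sbbbbbbbbbbbb   [S -> S b b]
Sbbbbbbbbbbbb ⇒ Sbbbbbbbbbbbbbb   [S -> S b b]
Sbbbbbbbbbbbbbb ⇒ bbbbbbbbbbbbbbb   [S -> b]

S ⇒ Sbb ⇒ Sbbbb ⇒ Sbbbbbb ⇒ Sbbbbbbbb ⇒ Sbbbbbbbbbb ⇒ Sbbbbbbbbbbbb ⇒ Sbbbbbbbbbbbbbb ⇒ bbbbbbbbbbbbbbb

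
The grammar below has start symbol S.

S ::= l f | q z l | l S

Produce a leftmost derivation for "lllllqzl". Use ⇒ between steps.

S ⇒ lS   [S ::= l S]
lS ⇒ llS   [S ::= l S]
llS ⇒ lllS   [S ::= l S]
lllS ⇒ llllS   [S ::= l S]
llllS ⇒ lllllS   [S ::= l S]
lllllS ⇒ lllllqzl   [S ::= q z l]

S ⇒ lS ⇒ llS ⇒ lllS ⇒ llllS ⇒ lllllS ⇒ lllllqzl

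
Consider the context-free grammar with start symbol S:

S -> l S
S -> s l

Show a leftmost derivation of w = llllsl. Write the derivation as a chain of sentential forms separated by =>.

S => lS => llS => lllS => llllS => llllsl

S => lS   [S -> l S]
lS => llS   [S -> l S]
llS => lllS   [S -> l S]
lllS => llllS   [S -> l S]
llllS => llllsl   [S -> s l]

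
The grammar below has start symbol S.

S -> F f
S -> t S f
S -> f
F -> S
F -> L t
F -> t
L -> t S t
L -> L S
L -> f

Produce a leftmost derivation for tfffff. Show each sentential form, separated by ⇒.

S ⇒ tSf   [S -> t S f]
tSf ⇒ tFff   [S -> F f]
tFff ⇒ tSff   [F -> S]
tSff ⇒ tFfff   [S -> F f]
tFfff ⇒ tSfff   [F -> S]
tSfff ⇒ tFffff   [S -> F f]
tFffff ⇒ tSffff   [F -> S]
tSffff ⇒ tfffff   [S -> f]

S ⇒ tSf ⇒ tFff ⇒ tSff ⇒ tFfff ⇒ tSfff ⇒ tFffff ⇒ tSffff ⇒ tfffff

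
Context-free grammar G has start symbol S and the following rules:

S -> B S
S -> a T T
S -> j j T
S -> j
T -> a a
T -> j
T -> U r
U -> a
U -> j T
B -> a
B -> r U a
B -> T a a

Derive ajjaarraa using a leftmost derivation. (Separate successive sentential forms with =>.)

S => aTT => aUrT => ajTrT => ajUrrT => ajjTrrT => ajjaarrT => ajjaarraa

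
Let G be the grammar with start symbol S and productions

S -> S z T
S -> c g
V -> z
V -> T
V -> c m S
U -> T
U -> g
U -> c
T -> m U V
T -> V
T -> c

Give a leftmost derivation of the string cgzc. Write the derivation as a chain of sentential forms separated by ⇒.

S ⇒ SzT   [S -> S z T]
SzT ⇒ cgzT   [S -> c g]
cgzT ⇒ cgzc   [T -> c]

S ⇒ SzT ⇒ cgzT ⇒ cgzc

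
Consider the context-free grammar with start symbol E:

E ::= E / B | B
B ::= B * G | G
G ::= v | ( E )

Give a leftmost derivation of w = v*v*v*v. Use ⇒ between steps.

E⇒B⇒B*G⇒B*G*G⇒B*G*G*G⇒G*G*G*G⇒v*G*G*G⇒v*v*G*G⇒v*v*v*G⇒v*v*v*v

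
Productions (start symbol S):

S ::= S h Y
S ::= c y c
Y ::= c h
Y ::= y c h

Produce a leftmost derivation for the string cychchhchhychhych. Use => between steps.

S => ShY   [S ::= S h Y]
ShY => ShYhY   [S ::= S h Y]
ShYhY => ShYhYhY   [S ::= S h Y]
ShYhYhY => ShYhYhYhY   [S ::= S h Y]
ShYhYhYhY => cychYhYhYhY   [S ::= c y c]
cychYhYhYhY => cychchhYhYhY   [Y ::= c h]
cychchhYhYhY => cychchhchhYhY   [Y ::= c h]
cychchhchhYhY => cychchhchhychhY   [Y ::= y c h]
cychchhchhychhY => cychchhchhychhych   [Y ::= y c h]

S=>ShY=>ShYhY=>ShYhYhY=>ShYhYhYhY=>cychYhYhYhY=>cychchhYhYhY=>cychchhchhYhY=>cychchhchhychhY=>cychchhchhychhych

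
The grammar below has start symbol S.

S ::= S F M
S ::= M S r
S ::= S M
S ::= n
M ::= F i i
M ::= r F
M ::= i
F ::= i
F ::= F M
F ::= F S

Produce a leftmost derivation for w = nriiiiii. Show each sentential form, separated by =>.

S => SFM => SFMFM => SMFMFM => nMFMFM => nrFFMFM => nrFMFMFM => nriMFMFM => nriiFMFM => nriiiMFM => nriiiiFM => nriiiiiM => nriiiiii

S => SFM   [S ::= S F M]
SFM => SFMFM   [S ::= S F M]
SFMFM => SMFMFM   [S ::= S M]
SMFMFM => nMFMFM   [S ::= n]
nMFMFM => nrFFMFM   [M ::= r F]
nrFFMFM => nrFMFMFM   [F ::= F M]
nrFMFMFM => nriMFMFM   [F ::= i]
nriMFMFM => nriiFMFM   [M ::= i]
nriiFMFM => nriiiMFM   [F ::= i]
nriiiMFM => nriiiiFM   [M ::= i]
nriiiiFM => nriiiiiM   [F ::= i]
nriiiiiM => nriiiiii   [M ::= i]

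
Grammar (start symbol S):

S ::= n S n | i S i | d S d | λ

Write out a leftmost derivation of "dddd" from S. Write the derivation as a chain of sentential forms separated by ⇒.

S ⇒ dSd ⇒ ddSdd ⇒ dddd

S ⇒ dSd   [S ::= d S d]
dSd ⇒ ddSdd   [S ::= d S d]
ddSdd ⇒ dddd   [S ::= λ]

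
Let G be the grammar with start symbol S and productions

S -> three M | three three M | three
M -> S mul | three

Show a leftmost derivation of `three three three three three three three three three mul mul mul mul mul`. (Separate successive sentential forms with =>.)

S => three three M => three three S mul => three three three three M mul => three three three three S mul mul => three three three three three M mul mul => three three three three three S mul mul mul => three three three three three three three M mul mul mul => three three three three three three three S mul mul mul mul => three three three three three three three three M mul mul mul mul => three three three three three three three three S mul mul mul mul mul => three three three three three three three three three mul mul mul mul mul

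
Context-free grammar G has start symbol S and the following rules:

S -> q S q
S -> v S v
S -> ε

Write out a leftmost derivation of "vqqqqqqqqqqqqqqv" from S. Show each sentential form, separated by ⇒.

S ⇒ vSv   [S -> v S v]
vSv ⇒ vqSqv   [S -> q S q]
vqSqv ⇒ vqqSqqv   [S -> q S q]
vqqSqqv ⇒ vqqqSqqqv   [S -> q S q]
vqqqSqqqv ⇒ vqqqqSqqqqv   [S -> q S q]
vqqqqSqqqqv ⇒ vqqqqqSqqqqqv   [S -> q S q]
vqqqqqSqqqqqv ⇒ vqqqqqqSqqqqqqv   [S -> q S q]
vqqqqqqSqqqqqqv ⇒ vqqqqqqqSqqqqqqqv   [S -> q S q]
vqqqqqqqSqqqqqqqv ⇒ vqqqqqqqqqqqqqqv   [S -> ε]

S ⇒ vSv ⇒ vqSqv ⇒ vqqSqqv ⇒ vqqqSqqqv ⇒ vqqqqSqqqqv ⇒ vqqqqqSqqqqqv ⇒ vqqqqqqSqqqqqqv ⇒ vqqqqqqqSqqqqqqqv ⇒ vqqqqqqqqqqqqqqv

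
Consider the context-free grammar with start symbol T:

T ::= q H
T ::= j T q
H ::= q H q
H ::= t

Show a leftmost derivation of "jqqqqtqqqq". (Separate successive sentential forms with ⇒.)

T ⇒ jTq ⇒ jqHq ⇒ jqqHqq ⇒ jqqqHqqq ⇒ jqqqqHqqqq ⇒ jqqqqtqqqq

T ⇒ jTq   [T ::= j T q]
jTq ⇒ jqHq   [T ::= q H]
jqHq ⇒ jqqHqq   [H ::= q H q]
jqqHqq ⇒ jqqqHqqq   [H ::= q H q]
jqqqHqqq ⇒ jqqqqHqqqq   [H ::= q H q]
jqqqqHqqqq ⇒ jqqqqtqqqq   [H ::= t]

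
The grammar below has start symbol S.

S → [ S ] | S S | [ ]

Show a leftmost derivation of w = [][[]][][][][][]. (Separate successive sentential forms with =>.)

S=>SS=>[]S=>[]SS=>[]SSS=>[]SSSS=>[]SSSSS=>[]SSSSSS=>[][S]SSSSS=>[][[]]SSSSS=>[][[]][]SSSS=>[][[]][][]SSS=>[][[]][][][]SS=>[][[]][][][][]S=>[][[]][][][][][]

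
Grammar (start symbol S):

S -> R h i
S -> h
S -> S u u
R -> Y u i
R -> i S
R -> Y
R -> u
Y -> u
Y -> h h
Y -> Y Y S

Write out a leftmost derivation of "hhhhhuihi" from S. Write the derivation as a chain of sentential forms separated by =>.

S => Rhi => Yuihi => YYSuihi => hhYSuihi => hhhhSuihi => hhhhhuihi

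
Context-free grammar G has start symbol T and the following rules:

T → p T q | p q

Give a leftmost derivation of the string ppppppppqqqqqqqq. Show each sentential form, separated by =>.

T=>pTq=>ppTqq=>pppTqqq=>ppppTqqqq=>pppppTqqqqq=>ppppppTqqqqqq=>pppppppTqqqqqqq=>ppppppppqqqqqqqq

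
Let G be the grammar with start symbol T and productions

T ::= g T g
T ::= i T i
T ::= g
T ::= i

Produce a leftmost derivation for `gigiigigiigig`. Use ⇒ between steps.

T ⇒ gTg   [T ::= g T g]
gTg ⇒ giTig   [T ::= i T i]
giTig ⇒ gigTgig   [T ::= g T g]
gigTgig ⇒ gigiTigig   [T ::= i T i]
gigiTigig ⇒ gigiiTiigig   [T ::= i T i]
gigiiTiigig ⇒ gigiigTgiigig   [T ::= g T g]
gigiigTgiigig ⇒ gigiigigiigig   [T ::= i]

T ⇒ gTg ⇒ giTig ⇒ gigTgig ⇒ gigiTigig ⇒ gigiiTiigig ⇒ gigiigTgiigig ⇒ gigiigigiigig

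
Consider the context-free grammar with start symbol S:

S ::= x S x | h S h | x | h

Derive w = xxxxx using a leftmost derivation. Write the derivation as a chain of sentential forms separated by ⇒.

S⇒xSx⇒xxSxx⇒xxxxx

S ⇒ xSx   [S ::= x S x]
xSx ⇒ xxSxx   [S ::= x S x]
xxSxx ⇒ xxxxx   [S ::= x]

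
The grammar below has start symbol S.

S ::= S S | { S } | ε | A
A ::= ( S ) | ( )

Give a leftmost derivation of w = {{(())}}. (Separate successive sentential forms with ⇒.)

S ⇒ {S} ⇒ {SS} ⇒ {SSS} ⇒ {SSSS} ⇒ {{S}SSS} ⇒ {{A}SSS} ⇒ {{(S)}SSS} ⇒ {{(A)}SSS} ⇒ {{(())}SSS} ⇒ {{(())}SS} ⇒ {{(())}S} ⇒ {{(())}}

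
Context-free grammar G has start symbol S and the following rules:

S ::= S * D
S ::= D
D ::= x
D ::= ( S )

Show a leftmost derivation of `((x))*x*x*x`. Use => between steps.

S => S*D => S*D*D => S*D*D*D => D*D*D*D => (S)*D*D*D => (D)*D*D*D => ((S))*D*D*D => ((D))*D*D*D => ((x))*D*D*D => ((x))*x*D*D => ((x))*x*x*D => ((x))*x*x*x

S => S*D   [S ::= S * D]
S*D => S*D*D   [S ::= S * D]
S*D*D => S*D*D*D   [S ::= S * D]
S*D*D*D => D*D*D*D   [S ::= D]
D*D*D*D => (S)*D*D*D   [D ::= ( S )]
(S)*D*D*D => (D)*D*D*D   [S ::= D]
(D)*D*D*D => ((S))*D*D*D   [D ::= ( S )]
((S))*D*D*D => ((D))*D*D*D   [S ::= D]
((D))*D*D*D => ((x))*D*D*D   [D ::= x]
((x))*D*D*D => ((x))*x*D*D   [D ::= x]
((x))*x*D*D => ((x))*x*x*D   [D ::= x]
((x))*x*x*D => ((x))*x*x*x   [D ::= x]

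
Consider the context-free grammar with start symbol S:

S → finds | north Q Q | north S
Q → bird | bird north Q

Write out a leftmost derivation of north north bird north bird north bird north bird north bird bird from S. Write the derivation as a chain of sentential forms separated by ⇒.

S ⇒ north S   [S → north S]
north S ⇒ north north Q Q   [S → north Q Q]
north north Q Q ⇒ north north bird north Q Q   [Q → bird north Q]
north north bird north Q Q ⇒ north north bird north bird north Q Q   [Q → bird north Q]
north north bird north bird north Q Q ⇒ north north bird north bird north bird north Q Q   [Q → bird north Q]
north north bird north bird north bird north Q Q ⇒ north north bird north bird north bird north bird north Q Q   [Q → bird north Q]
north north bird north bird north bird north bird north Q Q ⇒ north north bird north bird north bird north bird north bird Q   [Q → bird]
north north bird north bird north bird north bird north bird Q ⇒ north north bird north bird north bird north bird north bird bird   [Q → bird]

S ⇒ north S ⇒ north north Q Q ⇒ north north bird north Q Q ⇒ north north bird north bird north Q Q ⇒ north north bird north bird north bird north Q Q ⇒ north north bird north bird north bird north bird north Q Q ⇒ north north bird north bird north bird north bird north bird Q ⇒ north north bird north bird north bird north bird north bird bird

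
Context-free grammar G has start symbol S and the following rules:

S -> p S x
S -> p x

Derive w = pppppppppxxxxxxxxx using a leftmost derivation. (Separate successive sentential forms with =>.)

S => pSx => ppSxx => pppSxxx => ppppSxxxx => pppppSxxxxx => ppppppSxxxxxx => pppppppSxxxxxxx => ppppppppSxxxxxxxx => pppppppppxxxxxxxxx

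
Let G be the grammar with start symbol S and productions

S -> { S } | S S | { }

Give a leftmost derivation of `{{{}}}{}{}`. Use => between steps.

S => SS => SSS => {S}SS => {{S}}SS => {{{}}}SS => {{{}}}{}S => {{{}}}{}{}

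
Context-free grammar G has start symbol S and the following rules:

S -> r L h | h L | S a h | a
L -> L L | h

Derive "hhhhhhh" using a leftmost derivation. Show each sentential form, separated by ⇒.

S ⇒ hL   [S -> h L]
hL ⇒ hLL   [L -> L L]
hLL ⇒ hLLL   [L -> L L]
hLLL ⇒ hLLLL   [L -> L L]
hLLLL ⇒ hLLLLL   [L -> L L]
hLLLLL ⇒ hLLLLLL   [L -> L L]
hLLLLLL ⇒ hhLLLLL   [L -> h]
hhLLLLL ⇒ hhhLLLL   [L -> h]
hhhLLLL ⇒ hhhhLLL   [L -> h]
hhhhLLL ⇒ hhhhhLL   [L -> h]
hhhhhLL ⇒ hhhhhhL   [L -> h]
hhhhhhL ⇒ hhhhhhh   [L -> h]

S ⇒ hL ⇒ hLL ⇒ hLLL ⇒ hLLLL ⇒ hLLLLL ⇒ hLLLLLL ⇒ hhLLLLL ⇒ hhhLLLL ⇒ hhhhLLL ⇒ hhhhhLL ⇒ hhhhhhL ⇒ hhhhhhh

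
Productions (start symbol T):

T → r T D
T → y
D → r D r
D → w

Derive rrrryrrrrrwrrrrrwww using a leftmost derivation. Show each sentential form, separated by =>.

T => rTD => rrTDD => rrrTDDD => rrrrTDDDD => rrrryDDDD => rrrryrDrDDD => rrrryrrDrrDDD => rrrryrrrDrrrDDD => rrrryrrrrDrrrrDDD => rrrryrrrrrDrrrrrDDD => rrrryrrrrrwrrrrrDDD => rrrryrrrrrwrrrrrwDD => rrrryrrrrrwrrrrrwwD => rrrryrrrrrwrrrrrwww

T => rTD   [T → r T D]
rTD => rrTDD   [T → r T D]
rrTDD => rrrTDDD   [T → r T D]
rrrTDDD => rrrrTDDDD   [T → r T D]
rrrrTDDDD => rrrryDDDD   [T → y]
rrrryDDDD => rrrryrDrDDD   [D → r D r]
rrrryrDrDDD => rrrryrrDrrDDD   [D → r D r]
rrrryrrDrrDDD => rrrryrrrDrrrDDD   [D → r D r]
rrrryrrrDrrrDDD => rrrryrrrrDrrrrDDD   [D → r D r]
rrrryrrrrDrrrrDDD => rrrryrrrrrDrrrrrDDD   [D → r D r]
rrrryrrrrrDrrrrrDDD => rrrryrrrrrwrrrrrDDD   [D → w]
rrrryrrrrrwrrrrrDDD => rrrryrrrrrwrrrrrwDD   [D → w]
rrrryrrrrrwrrrrrwDD => rrrryrrrrrwrrrrrwwD   [D → w]
rrrryrrrrrwrrrrrwwD => rrrryrrrrrwrrrrrwww   [D → w]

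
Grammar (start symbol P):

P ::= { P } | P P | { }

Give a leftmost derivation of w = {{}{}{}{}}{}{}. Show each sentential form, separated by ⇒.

P ⇒ PP   [P ::= P P]
PP ⇒ PPP   [P ::= P P]
PPP ⇒ {P}PP   [P ::= { P }]
{P}PP ⇒ {PP}PP   [P ::= P P]
{PP}PP ⇒ {PPP}PP   [P ::= P P]
{PPP}PP ⇒ {PPPP}PP   [P ::= P P]
{PPPP}PP ⇒ {{}PPP}PP   [P ::= { }]
{{}PPP}PP ⇒ {{}{}PP}PP   [P ::= { }]
{{}{}PP}PP ⇒ {{}{}{}P}PP   [P ::= { }]
{{}{}{}P}PP ⇒ {{}{}{}{}}PP   [P ::= { }]
{{}{}{}{}}PP ⇒ {{}{}{}{}}{}P   [P ::= { }]
{{}{}{}{}}{}P ⇒ {{}{}{}{}}{}{}   [P ::= { }]

P ⇒ PP ⇒ PPP ⇒ {P}PP ⇒ {PP}PP ⇒ {PPP}PP ⇒ {PPPP}PP ⇒ {{}PPP}PP ⇒ {{}{}PP}PP ⇒ {{}{}{}P}PP ⇒ {{}{}{}{}}PP ⇒ {{}{}{}{}}{}P ⇒ {{}{}{}{}}{}{}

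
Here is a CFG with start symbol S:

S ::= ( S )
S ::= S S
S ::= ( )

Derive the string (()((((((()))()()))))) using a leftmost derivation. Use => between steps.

S => (S) => (SS) => (()S) => (()(S)) => (()((S))) => (()(((S)))) => (()((((S))))) => (()((((SS))))) => (()((((SSS))))) => (()(((((S)SS))))) => (()((((((S))SS))))) => (()((((((()))SS))))) => (()((((((()))()S))))) => (()((((((()))()())))))

S => (S)   [S ::= ( S )]
(S) => (SS)   [S ::= S S]
(SS) => (()S)   [S ::= ( )]
(()S) => (()(S))   [S ::= ( S )]
(()(S)) => (()((S)))   [S ::= ( S )]
(()((S))) => (()(((S))))   [S ::= ( S )]
(()(((S)))) => (()((((S)))))   [S ::= ( S )]
(()((((S))))) => (()((((SS)))))   [S ::= S S]
(()((((SS))))) => (()((((SSS)))))   [S ::= S S]
(()((((SSS))))) => (()(((((S)SS)))))   [S ::= ( S )]
(()(((((S)SS))))) => (()((((((S))SS)))))   [S ::= ( S )]
(()((((((S))SS))))) => (()((((((()))SS)))))   [S ::= ( )]
(()((((((()))SS))))) => (()((((((()))()S)))))   [S ::= ( )]
(()((((((()))()S))))) => (()((((((()))()())))))   [S ::= ( )]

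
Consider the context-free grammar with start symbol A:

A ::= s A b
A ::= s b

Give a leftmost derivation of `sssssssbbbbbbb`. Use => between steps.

A=>sAb=>ssAbb=>sssAbbb=>ssssAbbbb=>sssssAbbbbb=>ssssssAbbbbbb=>sssssssbbbbbbb

A => sAb   [A ::= s A b]
sAb => ssAbb   [A ::= s A b]
ssAbb => sssAbbb   [A ::= s A b]
sssAbbb => ssssAbbbb   [A ::= s A b]
ssssAbbbb => sssssAbbbbb   [A ::= s A b]
sssssAbbbbb => ssssssAbbbbbb   [A ::= s A b]
ssssssAbbbbbb => sssssssbbbbbbb   [A ::= s b]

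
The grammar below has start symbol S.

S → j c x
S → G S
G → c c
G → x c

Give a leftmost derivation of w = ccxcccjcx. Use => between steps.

S => GS => ccS => ccGS => ccxcS => ccxcGS => ccxcccS => ccxcccjcx

S => GS   [S → G S]
GS => ccS   [G → c c]
ccS => ccGS   [S → G S]
ccGS => ccxcS   [G → x c]
ccxcS => ccxcGS   [S → G S]
ccxcGS => ccxcccS   [G → c c]
ccxcccS => ccxcccjcx   [S → j c x]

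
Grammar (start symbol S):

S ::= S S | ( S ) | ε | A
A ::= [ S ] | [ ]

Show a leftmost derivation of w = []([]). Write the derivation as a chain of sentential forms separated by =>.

S => SS => AS => [S]S => []S => []SS => [](S)S => [](A)S => []([S])S => []([])S => []([])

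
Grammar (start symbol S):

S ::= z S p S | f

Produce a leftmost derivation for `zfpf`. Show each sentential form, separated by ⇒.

S ⇒ zSpS   [S ::= z S p S]
zSpS ⇒ zfpS   [S ::= f]
zfpS ⇒ zfpf   [S ::= f]

S ⇒ zSpS ⇒ zfpS ⇒ zfpf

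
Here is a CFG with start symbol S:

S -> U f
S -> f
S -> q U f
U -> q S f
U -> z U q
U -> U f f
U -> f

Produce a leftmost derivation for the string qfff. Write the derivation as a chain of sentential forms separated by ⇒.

S ⇒ Uf   [S -> U f]
Uf ⇒ qSff   [U -> q S f]
qSff ⇒ qfff   [S -> f]

S ⇒ Uf ⇒ qSff ⇒ qfff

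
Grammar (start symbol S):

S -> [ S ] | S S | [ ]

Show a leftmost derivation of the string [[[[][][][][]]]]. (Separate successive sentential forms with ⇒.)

S⇒[S]⇒[[S]]⇒[[[S]]]⇒[[[SS]]]⇒[[[SSS]]]⇒[[[SSSS]]]⇒[[[SSSSS]]]⇒[[[[]SSSS]]]⇒[[[[][]SSS]]]⇒[[[[][][]SS]]]⇒[[[[][][][]S]]]⇒[[[[][][][][]]]]

S ⇒ [S]   [S -> [ S ]]
[S] ⇒ [[S]]   [S -> [ S ]]
[[S]] ⇒ [[[S]]]   [S -> [ S ]]
[[[S]]] ⇒ [[[SS]]]   [S -> S S]
[[[SS]]] ⇒ [[[SSS]]]   [S -> S S]
[[[SSS]]] ⇒ [[[SSSS]]]   [S -> S S]
[[[SSSS]]] ⇒ [[[SSSSS]]]   [S -> S S]
[[[SSSSS]]] ⇒ [[[[]SSSS]]]   [S -> [ ]]
[[[[]SSSS]]] ⇒ [[[[][]SSS]]]   [S -> [ ]]
[[[[][]SSS]]] ⇒ [[[[][][]SS]]]   [S -> [ ]]
[[[[][][]SS]]] ⇒ [[[[][][][]S]]]   [S -> [ ]]
[[[[][][][]S]]] ⇒ [[[[][][][][]]]]   [S -> [ ]]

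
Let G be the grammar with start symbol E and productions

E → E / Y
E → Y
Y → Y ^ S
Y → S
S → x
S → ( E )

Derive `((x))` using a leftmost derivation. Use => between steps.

E => Y   [E → Y]
Y => S   [Y → S]
S => (E)   [S → ( E )]
(E) => (Y)   [E → Y]
(Y) => (S)   [Y → S]
(S) => ((E))   [S → ( E )]
((E)) => ((Y))   [E → Y]
((Y)) => ((S))   [Y → S]
((S)) => ((x))   [S → x]

E => Y => S => (E) => (Y) => (S) => ((E)) => ((Y)) => ((S)) => ((x))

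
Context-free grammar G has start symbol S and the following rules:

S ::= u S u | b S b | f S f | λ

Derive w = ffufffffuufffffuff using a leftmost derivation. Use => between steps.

S => fSf   [S ::= f S f]
fSf => ffSff   [S ::= f S f]
ffSff => ffuSuff   [S ::= u S u]
ffuSuff => ffufSfuff   [S ::= f S f]
ffufSfuff => ffuffSffuff   [S ::= f S f]
ffuffSffuff => ffufffSfffuff   [S ::= f S f]
ffufffSfffuff => ffuffffSffffuff   [S ::= f S f]
ffuffffSffffuff => ffufffffSfffffuff   [S ::= f S f]
ffufffffSfffffuff => ffufffffuSufffffuff   [S ::= u S u]
ffufffffuSufffffuff => ffufffffuufffffuff   [S ::= λ]

S => fSf => ffSff => ffuSuff => ffufSfuff => ffuffSffuff => ffufffSfffuff => ffuffffSffffuff => ffufffffSfffffuff => ffufffffuSufffffuff => ffufffffuufffffuff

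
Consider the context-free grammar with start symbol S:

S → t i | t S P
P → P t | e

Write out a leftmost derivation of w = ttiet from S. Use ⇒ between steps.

S ⇒ tSP   [S → t S P]
tSP ⇒ ttiP   [S → t i]
ttiP ⇒ ttiPt   [P → P t]
ttiPt ⇒ ttiet   [P → e]

S ⇒ tSP ⇒ ttiP ⇒ ttiPt ⇒ ttiet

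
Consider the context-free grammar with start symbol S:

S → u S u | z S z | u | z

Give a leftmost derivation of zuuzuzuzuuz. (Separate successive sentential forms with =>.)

S => zSz => zuSuz => zuuSuuz => zuuzSzuuz => zuuzuSuzuuz => zuuzuzuzuuz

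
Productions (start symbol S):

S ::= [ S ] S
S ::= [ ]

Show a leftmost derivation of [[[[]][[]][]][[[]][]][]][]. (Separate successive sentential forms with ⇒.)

S ⇒ [S]S   [S ::= [ S ] S]
[S]S ⇒ [[S]S]S   [S ::= [ S ] S]
[[S]S]S ⇒ [[[S]S]S]S   [S ::= [ S ] S]
[[[S]S]S]S ⇒ [[[[]]S]S]S   [S ::= [ ]]
[[[[]]S]S]S ⇒ [[[[]][S]S]S]S   [S ::= [ S ] S]
[[[[]][S]S]S]S ⇒ [[[[]][[]]S]S]S   [S ::= [ ]]
[[[[]][[]]S]S]S ⇒ [[[[]][[]][]]S]S   [S ::= [ ]]
[[[[]][[]][]]S]S ⇒ [[[[]][[]][]][S]S]S   [S ::= [ S ] S]
[[[[]][[]][]][S]S]S ⇒ [[[[]][[]][]][[S]S]S]S   [S ::= [ S ] S]
[[[[]][[]][]][[S]S]S]S ⇒ [[[[]][[]][]][[[]]S]S]S   [S ::= [ ]]
[[[[]][[]][]][[[]]S]S]S ⇒ [[[[]][[]][]][[[]][]]S]S   [S ::= [ ]]
[[[[]][[]][]][[[]][]]S]S ⇒ [[[[]][[]][]][[[]][]][]]S   [S ::= [ ]]
[[[[]][[]][]][[[]][]][]]S ⇒ [[[[]][[]][]][[[]][]][]][]   [S ::= [ ]]

S⇒[S]S⇒[[S]S]S⇒[[[S]S]S]S⇒[[[[]]S]S]S⇒[[[[]][S]S]S]S⇒[[[[]][[]]S]S]S⇒[[[[]][[]][]]S]S⇒[[[[]][[]][]][S]S]S⇒[[[[]][[]][]][[S]S]S]S⇒[[[[]][[]][]][[[]]S]S]S⇒[[[[]][[]][]][[[]][]]S]S⇒[[[[]][[]][]][[[]][]][]]S⇒[[[[]][[]][]][[[]][]][]][]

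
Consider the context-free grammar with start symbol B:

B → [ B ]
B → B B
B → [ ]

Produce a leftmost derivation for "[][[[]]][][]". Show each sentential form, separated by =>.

B => BB   [B → B B]
BB => []B   [B → [ ]]
[]B => []BB   [B → B B]
[]BB => [][B]B   [B → [ B ]]
[][B]B => [][[B]]B   [B → [ B ]]
[][[B]]B => [][[[]]]B   [B → [ ]]
[][[[]]]B => [][[[]]]BB   [B → B B]
[][[[]]]BB => [][[[]]][]B   [B → [ ]]
[][[[]]][]B => [][[[]]][][]   [B → [ ]]

B => BB => []B => []BB => [][B]B => [][[B]]B => [][[[]]]B => [][[[]]]BB => [][[[]]][]B => [][[[]]][][]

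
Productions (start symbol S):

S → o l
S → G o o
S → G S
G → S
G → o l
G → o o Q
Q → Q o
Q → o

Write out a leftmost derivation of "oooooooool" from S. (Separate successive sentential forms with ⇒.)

S ⇒ GS   [S → G S]
GS ⇒ ooQS   [G → o o Q]
ooQS ⇒ oooS   [Q → o]
oooS ⇒ oooGS   [S → G S]
oooGS ⇒ oooooQS   [G → o o Q]
oooooQS ⇒ oooooQoS   [Q → Q o]
oooooQoS ⇒ oooooQooS   [Q → Q o]
oooooQooS ⇒ ooooooooS   [Q → o]
ooooooooS ⇒ oooooooool   [S → o l]

S ⇒ GS ⇒ ooQS ⇒ oooS ⇒ oooGS ⇒ oooooQS ⇒ oooooQoS ⇒ oooooQooS ⇒ ooooooooS ⇒ oooooooool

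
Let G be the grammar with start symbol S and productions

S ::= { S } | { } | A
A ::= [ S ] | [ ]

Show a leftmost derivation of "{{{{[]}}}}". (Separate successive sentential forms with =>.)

S=>{S}=>{{S}}=>{{{S}}}=>{{{{S}}}}=>{{{{A}}}}=>{{{{[]}}}}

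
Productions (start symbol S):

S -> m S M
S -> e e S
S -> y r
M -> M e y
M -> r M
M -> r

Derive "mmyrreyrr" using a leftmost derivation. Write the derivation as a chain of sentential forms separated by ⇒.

S⇒mSM⇒mmSMM⇒mmyrMM⇒mmyrMeyM⇒mmyrreyM⇒mmyrreyrM⇒mmyrreyrr

S ⇒ mSM   [S -> m S M]
mSM ⇒ mmSMM   [S -> m S M]
mmSMM ⇒ mmyrMM   [S -> y r]
mmyrMM ⇒ mmyrMeyM   [M -> M e y]
mmyrMeyM ⇒ mmyrreyM   [M -> r]
mmyrreyM ⇒ mmyrreyrM   [M -> r M]
mmyrreyrM ⇒ mmyrreyrr   [M -> r]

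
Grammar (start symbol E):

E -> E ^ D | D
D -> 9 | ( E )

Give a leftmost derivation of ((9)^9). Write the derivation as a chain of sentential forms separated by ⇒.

E ⇒ D ⇒ (E) ⇒ (E^D) ⇒ (D^D) ⇒ ((E)^D) ⇒ ((D)^D) ⇒ ((9)^D) ⇒ ((9)^9)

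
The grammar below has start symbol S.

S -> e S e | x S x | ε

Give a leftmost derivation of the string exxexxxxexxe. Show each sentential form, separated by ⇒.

S ⇒ eSe ⇒ exSxe ⇒ exxSxxe ⇒ exxeSexxe ⇒ exxexSxexxe ⇒ exxexxSxxexxe ⇒ exxexxxxexxe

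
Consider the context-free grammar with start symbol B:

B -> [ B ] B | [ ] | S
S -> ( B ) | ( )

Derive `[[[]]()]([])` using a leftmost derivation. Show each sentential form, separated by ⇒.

B ⇒ [B]B ⇒ [[B]B]B ⇒ [[[]]B]B ⇒ [[[]]S]B ⇒ [[[]]()]B ⇒ [[[]]()]S ⇒ [[[]]()](B) ⇒ [[[]]()]([])

B ⇒ [B]B   [B -> [ B ] B]
[B]B ⇒ [[B]B]B   [B -> [ B ] B]
[[B]B]B ⇒ [[[]]B]B   [B -> [ ]]
[[[]]B]B ⇒ [[[]]S]B   [B -> S]
[[[]]S]B ⇒ [[[]]()]B   [S -> ( )]
[[[]]()]B ⇒ [[[]]()]S   [B -> S]
[[[]]()]S ⇒ [[[]]()](B)   [S -> ( B )]
[[[]]()](B) ⇒ [[[]]()]([])   [B -> [ ]]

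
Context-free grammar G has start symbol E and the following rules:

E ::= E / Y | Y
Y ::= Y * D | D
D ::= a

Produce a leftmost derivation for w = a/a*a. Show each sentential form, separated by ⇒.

E⇒E/Y⇒Y/Y⇒D/Y⇒a/Y⇒a/Y*D⇒a/D*D⇒a/a*D⇒a/a*a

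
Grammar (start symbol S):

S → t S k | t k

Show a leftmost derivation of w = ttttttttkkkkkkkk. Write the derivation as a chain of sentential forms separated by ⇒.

S ⇒ tSk ⇒ ttSkk ⇒ tttSkkk ⇒ ttttSkkkk ⇒ tttttSkkkkk ⇒ ttttttSkkkkkk ⇒ tttttttSkkkkkkk ⇒ ttttttttkkkkkkkk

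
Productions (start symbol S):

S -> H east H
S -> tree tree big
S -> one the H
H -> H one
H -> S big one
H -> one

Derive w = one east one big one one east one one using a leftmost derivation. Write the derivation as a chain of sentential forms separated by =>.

S => H east H => H one east H => S big one one east H => H east H big one one east H => one east H big one one east H => one east one big one one east H => one east one big one one east H one => one east one big one one east one one

S => H east H   [S -> H east H]
H east H => H one east H   [H -> H one]
H one east H => S big one one east H   [H -> S big one]
S big one one east H => H east H big one one east H   [S -> H east H]
H east H big one one east H => one east H big one one east H   [H -> one]
one east H big one one east H => one east one big one one east H   [H -> one]
one east one big one one east H => one east one big one one east H one   [H -> H one]
one east one big one one east H one => one east one big one one east one one   [H -> one]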